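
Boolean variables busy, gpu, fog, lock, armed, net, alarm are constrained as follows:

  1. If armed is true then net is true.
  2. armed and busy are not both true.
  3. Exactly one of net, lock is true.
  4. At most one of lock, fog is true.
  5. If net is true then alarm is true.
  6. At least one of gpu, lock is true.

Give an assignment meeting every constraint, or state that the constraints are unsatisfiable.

busy = True, gpu = True, fog = False, lock = True, armed = False, net = False, alarm = False

  (1) armed=F ⇒ net: vacuous ✓
  (2) armed=F, busy=T — not both ✓
  (3) {net, lock}: 1 true — exactly one ✓
  (4) {lock, fog}: 1 true — at most one ✓
  (5) net=F ⇒ alarm: vacuous ✓
  (6) {gpu, lock}: 2 true — at least one ✓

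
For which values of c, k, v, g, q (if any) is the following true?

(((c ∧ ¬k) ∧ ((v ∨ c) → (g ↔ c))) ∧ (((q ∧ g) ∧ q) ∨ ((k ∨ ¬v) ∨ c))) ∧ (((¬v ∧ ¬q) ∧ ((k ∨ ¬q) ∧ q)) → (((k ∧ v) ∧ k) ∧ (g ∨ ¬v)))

c = True, k = False, v = True, g = True, q = True

  ((c ∧ ¬k) ∧ ((v ∨ c) → (g ↔ c))) ∧ (((q ∧ g) ∧ q) ∨ ((k ∨ ¬v) ∨ c)) = True
    (c ∧ ¬k) ∧ ((v ∨ c) → (g ↔ c)) = True
      c ∧ ¬k = True
        ¬k = True
      (v ∨ c) → (g ↔ c) = True
        v ∨ c = True
        g ↔ c = True
    ((q ∧ g) ∧ q) ∨ ((k ∨ ¬v) ∨ c) = True
      (q ∧ g) ∧ q = True
        q ∧ g = True
      (k ∨ ¬v) ∨ c = True
        k ∨ ¬v = False
          ¬v = False
  ((¬v ∧ ¬q) ∧ ((k ∨ ¬q) ∧ q)) → (((k ∧ v) ∧ k) ∧ (g ∨ ¬v)) = True
    (¬v ∧ ¬q) ∧ ((k ∨ ¬q) ∧ q) = False
      ¬v ∧ ¬q = False
        ¬v = False
        ¬q = False
      (k ∨ ¬q) ∧ q = False
        k ∨ ¬q = False
          ¬q = False
    ((k ∧ v) ∧ k) ∧ (g ∨ ¬v) = False
      (k ∧ v) ∧ k = False
        k ∧ v = False
      g ∨ ¬v = True
        ¬v = False
Both conjuncts True, so the formula holds.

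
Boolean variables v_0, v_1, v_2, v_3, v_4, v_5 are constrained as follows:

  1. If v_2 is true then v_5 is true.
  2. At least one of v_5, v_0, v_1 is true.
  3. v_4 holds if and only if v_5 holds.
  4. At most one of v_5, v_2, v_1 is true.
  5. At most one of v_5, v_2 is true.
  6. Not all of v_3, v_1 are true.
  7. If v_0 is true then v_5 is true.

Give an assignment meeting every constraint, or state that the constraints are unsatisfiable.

v_0=F, v_1=F, v_2=F, v_3=F, v_4=T, v_5=T

  (1) v_2=F ⇒ v_5: vacuous ✓
  (2) {v_5, v_0, v_1}: 1 true — at least one ✓
  (3) v_4=T, v_5=T — same ✓
  (4) {v_5, v_2, v_1}: 1 true — at most one ✓
  (5) {v_5, v_2}: 1 true — at most one ✓
  (6) {v_3, v_1}: 0/2 true — not all ✓
  (7) v_0=F ⇒ v_5: vacuous ✓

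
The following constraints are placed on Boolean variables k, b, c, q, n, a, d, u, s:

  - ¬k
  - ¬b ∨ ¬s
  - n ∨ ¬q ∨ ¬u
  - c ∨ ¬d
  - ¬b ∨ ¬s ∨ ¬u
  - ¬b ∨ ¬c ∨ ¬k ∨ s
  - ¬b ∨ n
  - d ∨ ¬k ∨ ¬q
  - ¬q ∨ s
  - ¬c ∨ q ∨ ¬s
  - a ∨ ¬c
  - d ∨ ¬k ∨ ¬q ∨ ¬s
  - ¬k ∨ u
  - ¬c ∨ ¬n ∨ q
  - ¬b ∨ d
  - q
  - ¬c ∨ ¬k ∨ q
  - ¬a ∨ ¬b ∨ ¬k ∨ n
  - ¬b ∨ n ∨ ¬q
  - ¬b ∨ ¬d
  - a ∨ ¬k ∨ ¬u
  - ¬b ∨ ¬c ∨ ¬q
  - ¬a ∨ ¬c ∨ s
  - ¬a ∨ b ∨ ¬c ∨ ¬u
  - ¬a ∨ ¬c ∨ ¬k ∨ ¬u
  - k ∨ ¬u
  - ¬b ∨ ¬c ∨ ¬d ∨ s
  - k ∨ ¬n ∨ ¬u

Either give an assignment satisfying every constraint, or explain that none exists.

Unit clause (¬k) forces k = False.
Unit clause (q) forces q = True.
In (k ∨ ¬u) only ¬u is left, so u = False.
In (¬q ∨ s) only s is left, so s = True.
In (¬b ∨ ¬s) only ¬b is left, so b = False.
Set c = True.
  then (a ∨ ¬c) forces a = True.
Set n = True.
Set d = False.
All clauses satisfied.

k=F, b=F, c=T, q=T, n=T, a=T, d=F, u=F, s=T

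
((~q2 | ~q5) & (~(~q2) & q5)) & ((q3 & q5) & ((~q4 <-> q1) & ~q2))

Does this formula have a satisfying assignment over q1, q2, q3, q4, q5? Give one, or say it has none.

Unsatisfiable — no assignment works.

Case q2 = True: the conjunct ~q2 is False.
Case q2 = False: the conjunct ~(~q2) becomes ~(~False) = False.
Both cases fail — unsatisfiable.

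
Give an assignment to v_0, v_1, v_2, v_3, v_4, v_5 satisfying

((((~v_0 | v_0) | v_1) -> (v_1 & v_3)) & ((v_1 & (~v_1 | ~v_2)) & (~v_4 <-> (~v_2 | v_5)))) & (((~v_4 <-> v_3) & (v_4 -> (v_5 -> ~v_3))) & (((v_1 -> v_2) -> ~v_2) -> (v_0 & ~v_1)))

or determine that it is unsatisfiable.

Unsatisfiable

Case v_1 = True: the formula simplifies to (v_3 & (~v_2 & (~v_4 <-> (~v_2 | v_5)))) & (((~v_4 <-> v_3) & (v_4 -> (v_5 -> ~v_3))) & ~((v_2 -> ~v_2))).
  v_2 = True: the conjunct ~v_2 is False.
  v_2 = False: the conjunct ~((v_2 -> ~v_2)) becomes ~((False -> True)) = False.
Case v_1 = False: the conjunct v_1 is False.
Both cases fail — unsatisfiable.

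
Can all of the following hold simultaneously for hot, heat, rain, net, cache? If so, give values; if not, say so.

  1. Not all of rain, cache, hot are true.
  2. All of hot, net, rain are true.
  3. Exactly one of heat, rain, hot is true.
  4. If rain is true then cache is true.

Case rain = True:
  (2) forces hot = True.
  Constraint (3) is violated (rain=T, hot=T) — contradiction.
Case rain = False:
  Constraint (2) is violated (rain=F) — contradiction.
Both cases fail — unsatisfiable.

Unsatisfiable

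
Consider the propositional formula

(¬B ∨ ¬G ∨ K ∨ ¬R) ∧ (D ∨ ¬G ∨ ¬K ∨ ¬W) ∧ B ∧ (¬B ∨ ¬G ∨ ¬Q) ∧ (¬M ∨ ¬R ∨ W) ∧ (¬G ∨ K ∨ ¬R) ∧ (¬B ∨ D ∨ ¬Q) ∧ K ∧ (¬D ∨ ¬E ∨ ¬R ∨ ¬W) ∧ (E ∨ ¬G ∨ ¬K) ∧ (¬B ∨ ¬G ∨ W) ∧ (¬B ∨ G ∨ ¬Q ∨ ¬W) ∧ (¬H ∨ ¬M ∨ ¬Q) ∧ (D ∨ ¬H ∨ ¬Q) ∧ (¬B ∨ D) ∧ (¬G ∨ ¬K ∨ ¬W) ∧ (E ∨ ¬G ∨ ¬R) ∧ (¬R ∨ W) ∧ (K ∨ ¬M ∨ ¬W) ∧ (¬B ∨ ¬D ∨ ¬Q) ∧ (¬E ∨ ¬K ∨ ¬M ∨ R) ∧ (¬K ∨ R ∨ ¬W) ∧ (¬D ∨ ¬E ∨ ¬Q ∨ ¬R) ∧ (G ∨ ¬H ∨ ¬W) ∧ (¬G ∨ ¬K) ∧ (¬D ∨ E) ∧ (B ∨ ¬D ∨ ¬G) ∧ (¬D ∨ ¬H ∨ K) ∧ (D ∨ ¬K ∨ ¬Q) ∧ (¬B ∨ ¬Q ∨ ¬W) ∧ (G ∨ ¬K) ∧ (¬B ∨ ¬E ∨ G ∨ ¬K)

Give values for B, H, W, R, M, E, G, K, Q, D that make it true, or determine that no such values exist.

Case B = True:
  (K) forces K = True.
  (¬B ∨ D) forces D = True.
  (¬B ∨ ¬D ∨ ¬Q) forces Q = False.
  (¬G ∨ ¬K) forces G = False.
  Clause (G ∨ ¬K) is falsified — contradiction.
Case B = False:
  Clause (B) is falsified — contradiction.
Both cases fail, so the formula is unsatisfiable.

Unsatisfiable — no assignment works.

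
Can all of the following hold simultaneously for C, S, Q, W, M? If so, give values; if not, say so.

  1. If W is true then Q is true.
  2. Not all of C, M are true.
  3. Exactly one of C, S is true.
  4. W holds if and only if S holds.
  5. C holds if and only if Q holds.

C: True, S: False, Q: True, W: False, M: False

  (1) W=F ⇒ Q: vacuous ✓
  (2) {C, M}: 1/2 true — not all ✓
  (3) {C, S}: 1 true — exactly one ✓
  (4) W=F, S=F — same ✓
  (5) C=T, Q=T — same ✓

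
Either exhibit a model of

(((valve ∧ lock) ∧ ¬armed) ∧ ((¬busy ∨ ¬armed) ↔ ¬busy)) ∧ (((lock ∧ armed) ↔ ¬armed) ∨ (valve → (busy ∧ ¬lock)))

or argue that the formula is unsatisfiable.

Case armed = True: the conjunct ¬armed is False.
Case armed = False: the formula simplifies to ((valve ∧ lock) ∧ ¬busy) ∧ (valve → (busy ∧ ¬lock)).
  busy = True: the conjunct ¬busy is False.
  busy = False: simplifies to (valve ∧ lock) ∧ ¬valve.
    valve = True: the conjunct ¬valve is False.
    valve = False: the conjunct valve is False.
Both cases fail — unsatisfiable.

Unsatisfiable — no assignment works.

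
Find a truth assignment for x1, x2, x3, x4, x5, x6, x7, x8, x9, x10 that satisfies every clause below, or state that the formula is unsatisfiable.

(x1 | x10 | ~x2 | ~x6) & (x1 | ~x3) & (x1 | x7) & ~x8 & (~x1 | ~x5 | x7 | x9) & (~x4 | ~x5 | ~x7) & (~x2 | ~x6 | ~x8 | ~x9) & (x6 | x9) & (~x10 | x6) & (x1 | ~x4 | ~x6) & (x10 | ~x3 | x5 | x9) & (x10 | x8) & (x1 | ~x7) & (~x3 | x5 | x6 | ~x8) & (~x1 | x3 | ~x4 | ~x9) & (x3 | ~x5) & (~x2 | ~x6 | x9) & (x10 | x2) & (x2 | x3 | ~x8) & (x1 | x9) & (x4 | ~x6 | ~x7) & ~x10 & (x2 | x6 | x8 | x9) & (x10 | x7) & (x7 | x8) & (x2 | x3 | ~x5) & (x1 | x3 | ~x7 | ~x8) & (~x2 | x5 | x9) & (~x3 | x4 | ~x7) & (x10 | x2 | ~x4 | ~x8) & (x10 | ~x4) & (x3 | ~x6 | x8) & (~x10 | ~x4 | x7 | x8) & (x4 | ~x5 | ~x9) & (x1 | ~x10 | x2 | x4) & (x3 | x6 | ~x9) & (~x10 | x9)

Case x8 = True:
  Clause (~x8) is falsified — contradiction.
Case x8 = False:
  (x10 | x8) forces x10 = True.
  Clause (~x10) is falsified — contradiction.
Both cases fail, so the formula is unsatisfiable.

Unsatisfiable — no assignment works.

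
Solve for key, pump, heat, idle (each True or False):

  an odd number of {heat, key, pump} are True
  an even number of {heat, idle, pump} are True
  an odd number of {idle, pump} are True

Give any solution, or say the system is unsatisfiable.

key = True, pump = True, heat = True, idle = False

{heat, key, pump}: 3 true → odd ✓
{heat, idle, pump}: 2 true → even ✓
{idle, pump}: 1 true → odd ✓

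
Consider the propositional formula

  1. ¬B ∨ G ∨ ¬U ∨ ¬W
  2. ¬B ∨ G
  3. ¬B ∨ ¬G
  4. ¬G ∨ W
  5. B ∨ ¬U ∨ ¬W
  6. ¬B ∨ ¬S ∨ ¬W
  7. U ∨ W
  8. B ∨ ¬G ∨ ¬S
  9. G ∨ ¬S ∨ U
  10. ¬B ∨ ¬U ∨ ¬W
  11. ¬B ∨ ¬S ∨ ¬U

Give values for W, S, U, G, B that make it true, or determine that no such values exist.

W: True, S: False, U: False, G: False, B: False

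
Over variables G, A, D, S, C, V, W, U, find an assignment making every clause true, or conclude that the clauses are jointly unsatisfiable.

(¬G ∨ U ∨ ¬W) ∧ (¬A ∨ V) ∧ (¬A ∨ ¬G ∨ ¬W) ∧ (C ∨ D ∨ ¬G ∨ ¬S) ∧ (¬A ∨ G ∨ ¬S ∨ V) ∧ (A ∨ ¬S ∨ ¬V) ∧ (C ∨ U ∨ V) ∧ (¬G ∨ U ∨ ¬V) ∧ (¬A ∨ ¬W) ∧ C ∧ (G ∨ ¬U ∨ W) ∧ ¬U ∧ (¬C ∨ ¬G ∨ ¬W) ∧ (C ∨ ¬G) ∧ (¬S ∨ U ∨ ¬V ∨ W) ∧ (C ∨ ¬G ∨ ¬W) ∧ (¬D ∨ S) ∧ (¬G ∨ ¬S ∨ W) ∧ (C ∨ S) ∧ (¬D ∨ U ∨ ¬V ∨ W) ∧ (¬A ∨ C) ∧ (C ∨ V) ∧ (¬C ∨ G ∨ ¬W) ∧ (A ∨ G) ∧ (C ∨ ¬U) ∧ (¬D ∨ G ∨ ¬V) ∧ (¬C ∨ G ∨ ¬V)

G = True, A = False, D = False, S = False, C = True, V = False, W = False, U = False

Unit clause (C) forces C = True.
Unit clause (¬U) forces U = False.
Try G = False:
  (¬C ∨ G ∨ ¬W) forces W = False.
  (A ∨ G) forces A = True.
  (¬A ∨ V) forces V = True.
  clause (¬C ∨ G ∨ ¬V) is falsified — backtrack.
So G = True.
  then (¬G ∨ U ∨ ¬W) forces W = False.
  then (¬G ∨ U ∨ ¬V) forces V = False.
  then (¬G ∨ ¬S ∨ W) forces S = False.
  then (¬A ∨ V) forces A = False.
  then (¬D ∨ S) forces D = False.
All clauses satisfied.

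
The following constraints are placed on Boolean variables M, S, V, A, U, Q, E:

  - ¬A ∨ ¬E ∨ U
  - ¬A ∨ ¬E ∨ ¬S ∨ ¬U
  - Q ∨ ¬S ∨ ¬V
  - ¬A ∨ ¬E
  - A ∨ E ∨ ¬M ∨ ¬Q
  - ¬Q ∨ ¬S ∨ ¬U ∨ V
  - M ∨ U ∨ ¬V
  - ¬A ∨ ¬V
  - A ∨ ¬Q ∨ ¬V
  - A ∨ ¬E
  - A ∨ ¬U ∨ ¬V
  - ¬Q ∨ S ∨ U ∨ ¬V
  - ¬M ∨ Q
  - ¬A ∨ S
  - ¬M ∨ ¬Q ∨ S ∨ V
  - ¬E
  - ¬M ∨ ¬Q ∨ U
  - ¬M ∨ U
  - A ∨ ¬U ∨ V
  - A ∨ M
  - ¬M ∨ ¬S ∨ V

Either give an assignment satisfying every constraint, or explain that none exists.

Unit clause (¬E) forces E = False.
Set M = False.
  then (A ∨ M) forces A = True.
  then (¬A ∨ ¬V) forces V = False.
  then (¬A ∨ S) forces S = True.
Set U = True.
  then (¬Q ∨ ¬S ∨ ¬U ∨ V) forces Q = False.
All clauses satisfied.

M = False, S = True, V = False, A = True, U = True, Q = False, E = False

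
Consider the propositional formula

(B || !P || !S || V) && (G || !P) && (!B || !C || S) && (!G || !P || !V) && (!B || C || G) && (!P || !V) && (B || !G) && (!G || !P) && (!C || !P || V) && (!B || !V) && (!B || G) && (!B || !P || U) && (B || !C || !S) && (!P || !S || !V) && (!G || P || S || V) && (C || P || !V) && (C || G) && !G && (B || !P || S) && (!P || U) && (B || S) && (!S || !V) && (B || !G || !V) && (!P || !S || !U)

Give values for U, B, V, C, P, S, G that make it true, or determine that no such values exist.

No satisfying assignment exists.

Case G = True:
  Clause (!G) is falsified — contradiction.
Case G = False:
  (G || !P) forces P = False.
  (!B || G) forces B = False.
  (C || G) forces C = True.
  (B || !C || !S) forces S = False.
  Clause (B || S) is falsified — contradiction.
Both cases fail, so the formula is unsatisfiable.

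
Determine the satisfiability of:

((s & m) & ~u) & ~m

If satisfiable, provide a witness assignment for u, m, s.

Unsatisfiable

Case m = True: the conjunct ~m is False.
Case m = False: the conjunct m is False.
Both cases fail — unsatisfiable.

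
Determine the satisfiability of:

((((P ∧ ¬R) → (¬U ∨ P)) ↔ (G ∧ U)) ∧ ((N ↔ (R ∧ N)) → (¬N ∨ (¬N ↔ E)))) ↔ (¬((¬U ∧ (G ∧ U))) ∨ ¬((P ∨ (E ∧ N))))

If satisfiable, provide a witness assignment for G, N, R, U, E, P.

G=T, N=F, R=F, U=T, E=F, P=T

  ((((P ∧ ¬R) → (¬U ∨ P)) ↔ (G ∧ U)) ∧ ((N ↔ (R ∧ N)) → (¬N ∨ (¬N ↔ E)))) ↔ (¬((¬U ∧ (G ∧ U))) ∨ ¬((P ∨ (E ∧ N)))) = True
    (((P ∧ ¬R) → (¬U ∨ P)) ↔ (G ∧ U)) ∧ ((N ↔ (R ∧ N)) → (¬N ∨ (¬N ↔ E))) = True
      ((P ∧ ¬R) → (¬U ∨ P)) ↔ (G ∧ U) = True
        (P ∧ ¬R) → (¬U ∨ P) = True
          P ∧ ¬R = True
            ¬R = True
          ¬U ∨ P = True
            ¬U = False
        G ∧ U = True
      (N ↔ (R ∧ N)) → (¬N ∨ (¬N ↔ E)) = True
        N ↔ (R ∧ N) = True
          R ∧ N = False
        ¬N ∨ (¬N ↔ E) = True
          ¬N = True
          ¬N ↔ E = False
            ¬N = True
    ¬((¬U ∧ (G ∧ U))) ∨ ¬((P ∨ (E ∧ N))) = True
      ¬((¬U ∧ (G ∧ U))) = True
        ¬U ∧ (G ∧ U) = False
          ¬U = False
          G ∧ U = True
      ¬((P ∨ (E ∧ N))) = False
        P ∨ (E ∧ N) = True
          E ∧ N = False
The formula evaluates to True.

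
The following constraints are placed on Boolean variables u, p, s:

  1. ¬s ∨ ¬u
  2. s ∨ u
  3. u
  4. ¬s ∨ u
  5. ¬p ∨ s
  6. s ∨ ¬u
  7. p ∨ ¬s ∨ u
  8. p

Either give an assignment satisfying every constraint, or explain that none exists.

Unsatisfiable

Case u = True:
  (¬s ∨ ¬u) forces s = False.
  Clause (s ∨ ¬u) is falsified — contradiction.
Case u = False:
  Clause (u) is falsified — contradiction.
Both cases fail, so the formula is unsatisfiable.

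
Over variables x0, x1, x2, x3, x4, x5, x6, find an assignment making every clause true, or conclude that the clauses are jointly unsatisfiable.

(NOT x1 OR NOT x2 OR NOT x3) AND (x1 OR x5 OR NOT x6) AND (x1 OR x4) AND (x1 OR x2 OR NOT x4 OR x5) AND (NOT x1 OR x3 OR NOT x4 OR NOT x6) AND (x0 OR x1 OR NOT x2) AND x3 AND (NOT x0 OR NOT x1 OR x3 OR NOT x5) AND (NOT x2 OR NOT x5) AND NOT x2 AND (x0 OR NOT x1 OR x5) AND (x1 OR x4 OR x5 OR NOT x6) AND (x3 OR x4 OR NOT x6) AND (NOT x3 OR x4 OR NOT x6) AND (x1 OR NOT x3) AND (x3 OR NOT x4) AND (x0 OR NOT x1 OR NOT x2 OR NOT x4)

Unit clause (x3) forces x3 = True.
Unit clause (NOT x2) forces x2 = False.
In (x1 OR NOT x3) only x1 is left, so x1 = True.
Set x0 = True.
Set x4 = True.
Set x5 = False.
Set x6 = False.
All clauses satisfied.

x0 = True; x1 = True; x2 = False; x3 = True; x4 = True; x5 = False; x6 = False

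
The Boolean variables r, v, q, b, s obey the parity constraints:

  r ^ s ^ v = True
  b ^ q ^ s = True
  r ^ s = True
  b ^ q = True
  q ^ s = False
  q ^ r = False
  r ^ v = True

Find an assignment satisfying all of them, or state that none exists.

Adding constraints 3, 5, 6 mod 2: every variable appears an even number of times on the left, so the left side is 0.
But the right sides sum to 1 (mod 2). 0 ≠ 1 — the system is inconsistent.

Unsatisfiable — no assignment works.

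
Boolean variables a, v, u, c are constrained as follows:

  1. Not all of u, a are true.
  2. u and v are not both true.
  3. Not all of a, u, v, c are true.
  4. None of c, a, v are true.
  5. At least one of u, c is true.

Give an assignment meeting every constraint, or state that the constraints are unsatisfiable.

a = False, v = False, u = True, c = False

  (1) {u, a}: 1/2 true — not all ✓
  (2) u=T, v=F — not both ✓
  (3) {a, u, v, c}: 1/4 true — not all ✓
  (4) {c, a, v}: 0 true — none ✓
  (5) {u, c}: 1 true — at least one ✓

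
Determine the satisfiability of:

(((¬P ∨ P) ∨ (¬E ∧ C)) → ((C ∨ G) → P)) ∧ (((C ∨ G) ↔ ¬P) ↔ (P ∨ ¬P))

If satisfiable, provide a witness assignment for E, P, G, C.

E=T, P=T, G=F, C=F

  ((¬P ∨ P) ∨ (¬E ∧ C)) → ((C ∨ G) → P) = True
    (¬P ∨ P) ∨ (¬E ∧ C) = True
      ¬P ∨ P = True
        ¬P = False
      ¬E ∧ C = False
        ¬E = False
    (C ∨ G) → P = True
      C ∨ G = False
  ((C ∨ G) ↔ ¬P) ↔ (P ∨ ¬P) = True
    (C ∨ G) ↔ ¬P = True
      C ∨ G = False
      ¬P = False
    P ∨ ¬P = True
      ¬P = False
Both conjuncts True, so the formula holds.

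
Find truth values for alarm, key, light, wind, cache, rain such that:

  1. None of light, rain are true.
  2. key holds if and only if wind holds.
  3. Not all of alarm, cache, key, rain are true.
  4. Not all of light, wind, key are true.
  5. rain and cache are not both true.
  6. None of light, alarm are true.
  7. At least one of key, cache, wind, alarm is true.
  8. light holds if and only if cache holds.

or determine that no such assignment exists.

alarm = False, key = True, light = False, wind = True, cache = False, rain = False

  (1) {light, rain}: 0 true — none ✓
  (2) key=T, wind=T — same ✓
  (3) {alarm, cache, key, rain}: 1/4 true — not all ✓
  (4) {light, wind, key}: 2/3 true — not all ✓
  (5) rain=F, cache=F — not both ✓
  (6) {light, alarm}: 0 true — none ✓
  (7) {key, cache, wind, alarm}: 2 true — at least one ✓
  (8) light=F, cache=F — same ✓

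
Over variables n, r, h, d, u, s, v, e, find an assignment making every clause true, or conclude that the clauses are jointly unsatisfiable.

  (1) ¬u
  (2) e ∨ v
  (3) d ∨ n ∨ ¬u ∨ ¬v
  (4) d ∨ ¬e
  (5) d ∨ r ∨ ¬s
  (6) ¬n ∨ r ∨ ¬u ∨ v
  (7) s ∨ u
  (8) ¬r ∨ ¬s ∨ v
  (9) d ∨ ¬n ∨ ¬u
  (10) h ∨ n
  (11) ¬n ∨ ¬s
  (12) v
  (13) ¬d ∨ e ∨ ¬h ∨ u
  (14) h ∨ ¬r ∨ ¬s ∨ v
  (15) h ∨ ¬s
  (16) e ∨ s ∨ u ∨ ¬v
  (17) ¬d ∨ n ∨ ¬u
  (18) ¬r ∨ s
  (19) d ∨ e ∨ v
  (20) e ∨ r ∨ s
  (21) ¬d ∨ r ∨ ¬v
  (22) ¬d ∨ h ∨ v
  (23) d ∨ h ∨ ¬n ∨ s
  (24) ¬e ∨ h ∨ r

Unit clause (¬u) forces u = False.
In (s ∨ u) only s is left, so s = True.
In (¬n ∨ ¬s) only ¬n is left, so n = False.
Unit clause (v) forces v = True.
In (h ∨ ¬s) only h is left, so h = True.
Try r = False:
  (d ∨ r ∨ ¬s) forces d = True.
  clause (¬d ∨ r ∨ ¬v) is falsified — backtrack.
So r = True.
Set d = True.
  then (¬d ∨ e ∨ ¬h ∨ u) forces e = True.
All clauses satisfied.

n: False, r: True, h: True, d: True, u: False, s: True, v: True, e: True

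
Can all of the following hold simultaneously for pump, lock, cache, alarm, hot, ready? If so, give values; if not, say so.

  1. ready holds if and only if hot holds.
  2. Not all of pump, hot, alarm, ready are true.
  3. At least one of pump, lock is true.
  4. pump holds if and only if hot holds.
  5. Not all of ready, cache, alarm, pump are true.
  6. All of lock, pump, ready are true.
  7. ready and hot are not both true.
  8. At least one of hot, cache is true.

Case ready = True:
  (1) with ready=T forces hot = True.
  Constraint (7) is violated (ready=T, hot=T) — contradiction.
Case ready = False:
  Constraint (6) is violated (ready=F) — contradiction.
Both cases fail — unsatisfiable.

The formula is unsatisfiable.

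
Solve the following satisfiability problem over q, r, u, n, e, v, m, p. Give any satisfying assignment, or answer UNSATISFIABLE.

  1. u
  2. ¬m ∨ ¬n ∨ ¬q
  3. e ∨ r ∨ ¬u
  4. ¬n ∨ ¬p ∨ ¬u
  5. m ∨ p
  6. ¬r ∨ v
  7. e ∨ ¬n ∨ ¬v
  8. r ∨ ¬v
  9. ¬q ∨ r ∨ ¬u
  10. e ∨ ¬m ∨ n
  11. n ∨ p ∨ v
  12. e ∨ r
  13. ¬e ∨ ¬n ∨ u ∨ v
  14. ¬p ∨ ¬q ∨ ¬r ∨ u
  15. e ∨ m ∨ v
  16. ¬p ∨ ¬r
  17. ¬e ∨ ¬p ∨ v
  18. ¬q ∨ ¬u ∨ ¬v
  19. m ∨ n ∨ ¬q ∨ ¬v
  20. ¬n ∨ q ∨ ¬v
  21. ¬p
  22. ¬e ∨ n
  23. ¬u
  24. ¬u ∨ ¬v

Unsatisfiable

Case u = True:
  Clause (¬u) is falsified — contradiction.
Case u = False:
  Clause (u) is falsified — contradiction.
Both cases fail, so the formula is unsatisfiable.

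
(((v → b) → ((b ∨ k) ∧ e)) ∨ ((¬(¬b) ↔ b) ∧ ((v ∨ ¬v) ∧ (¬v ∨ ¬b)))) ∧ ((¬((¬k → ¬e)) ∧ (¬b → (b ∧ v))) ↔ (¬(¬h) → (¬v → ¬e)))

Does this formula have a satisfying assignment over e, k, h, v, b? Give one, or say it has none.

e = True; k = False; h = False; v = True; b = True

  ((v → b) → ((b ∨ k) ∧ e)) ∨ ((¬(¬b) ↔ b) ∧ ((v ∨ ¬v) ∧ (¬v ∨ ¬b))) = True
    (v → b) → ((b ∨ k) ∧ e) = True
      v → b = True
      (b ∨ k) ∧ e = True
        b ∨ k = True
    (¬(¬b) ↔ b) ∧ ((v ∨ ¬v) ∧ (¬v ∨ ¬b)) = False
      ¬(¬b) ↔ b = True
        ¬(¬b) = True
          ¬b = False
      (v ∨ ¬v) ∧ (¬v ∨ ¬b) = False
        v ∨ ¬v = True
          ¬v = False
        ¬v ∨ ¬b = False
          ¬v = False
          ¬b = False
  (¬((¬k → ¬e)) ∧ (¬b → (b ∧ v))) ↔ (¬(¬h) → (¬v → ¬e)) = True
    ¬((¬k → ¬e)) ∧ (¬b → (b ∧ v)) = True
      ¬((¬k → ¬e)) = True
        ¬k → ¬e = False
          ¬k = True
          ¬e = False
      ¬b → (b ∧ v) = True
        ¬b = False
        b ∧ v = True
    ¬(¬h) → (¬v → ¬e) = True
      ¬(¬h) = False
        ¬h = True
      ¬v → ¬e = True
        ¬v = False
        ¬e = False
Both conjuncts True, so the formula holds.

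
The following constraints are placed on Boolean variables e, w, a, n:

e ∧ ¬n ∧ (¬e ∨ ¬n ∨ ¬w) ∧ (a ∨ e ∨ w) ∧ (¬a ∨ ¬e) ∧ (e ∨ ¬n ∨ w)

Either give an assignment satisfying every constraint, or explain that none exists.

Unit clause (e) forces e = True.
Unit clause (¬n) forces n = False.
In (¬a ∨ ¬e) only ¬a is left, so a = False.
Set w = True.
All clauses satisfied.

e=T, w=T, a=F, n=F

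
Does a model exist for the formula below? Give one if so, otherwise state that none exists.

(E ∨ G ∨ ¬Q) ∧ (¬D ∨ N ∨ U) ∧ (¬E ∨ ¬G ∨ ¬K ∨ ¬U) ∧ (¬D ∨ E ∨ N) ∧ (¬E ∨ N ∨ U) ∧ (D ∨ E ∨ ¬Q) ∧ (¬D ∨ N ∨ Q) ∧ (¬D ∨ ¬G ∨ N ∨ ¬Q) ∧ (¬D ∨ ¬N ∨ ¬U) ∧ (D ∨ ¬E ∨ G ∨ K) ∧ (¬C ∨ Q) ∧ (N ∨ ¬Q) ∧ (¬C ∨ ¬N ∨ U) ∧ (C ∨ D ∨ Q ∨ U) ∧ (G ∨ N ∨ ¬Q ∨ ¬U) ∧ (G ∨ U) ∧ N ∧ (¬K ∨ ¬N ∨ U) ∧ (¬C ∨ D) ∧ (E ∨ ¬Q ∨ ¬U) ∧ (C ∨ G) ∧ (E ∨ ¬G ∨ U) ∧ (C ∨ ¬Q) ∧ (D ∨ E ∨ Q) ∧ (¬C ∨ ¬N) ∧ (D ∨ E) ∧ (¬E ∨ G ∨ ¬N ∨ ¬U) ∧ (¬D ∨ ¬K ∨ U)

Unit clause (N) forces N = True.
In (¬C ∨ ¬N) only ¬C is left, so C = False.
In (C ∨ G) only G is left, so G = True.
In (C ∨ ¬Q) only ¬Q is left, so Q = False.
Try E = False:
  (E ∨ ¬G ∨ U) forces U = True.
  (¬D ∨ ¬N ∨ ¬U) forces D = False.
  clause (D ∨ E ∨ Q) is falsified — backtrack.
So E = True.
Set U = False.
  then (C ∨ D ∨ Q ∨ U) forces D = True.
  then (¬K ∨ ¬N ∨ U) forces K = False.
All clauses satisfied.

N = True, G = True, E = True, U = False, C = False, K = False, D = True, Q = False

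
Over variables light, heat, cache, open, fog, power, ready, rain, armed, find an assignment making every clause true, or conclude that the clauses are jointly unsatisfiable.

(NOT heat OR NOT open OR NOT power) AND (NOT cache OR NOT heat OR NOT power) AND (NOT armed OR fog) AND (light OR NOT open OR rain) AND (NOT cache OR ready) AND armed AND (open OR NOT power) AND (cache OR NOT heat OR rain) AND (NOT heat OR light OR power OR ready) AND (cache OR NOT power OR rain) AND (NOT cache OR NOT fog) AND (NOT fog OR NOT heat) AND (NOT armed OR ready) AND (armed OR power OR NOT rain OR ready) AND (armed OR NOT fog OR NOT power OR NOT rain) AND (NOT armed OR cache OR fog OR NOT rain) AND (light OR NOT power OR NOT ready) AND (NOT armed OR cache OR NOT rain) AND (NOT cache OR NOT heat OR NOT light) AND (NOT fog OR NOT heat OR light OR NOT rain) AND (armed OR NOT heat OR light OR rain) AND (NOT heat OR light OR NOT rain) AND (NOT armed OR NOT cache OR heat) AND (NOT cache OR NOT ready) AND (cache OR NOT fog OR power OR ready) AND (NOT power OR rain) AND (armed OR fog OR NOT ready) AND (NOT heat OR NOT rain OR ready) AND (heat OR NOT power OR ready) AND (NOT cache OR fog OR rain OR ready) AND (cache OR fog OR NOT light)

Unit clause (armed) forces armed = True.
In (NOT armed OR ready) only ready is left, so ready = True.
In (NOT cache OR NOT ready) only NOT cache is left, so cache = False.
In (NOT armed OR fog) only fog is left, so fog = True.
In (NOT fog OR NOT heat) only NOT heat is left, so heat = False.
In (NOT armed OR cache OR NOT rain) only NOT rain is left, so rain = False.
In (NOT power OR rain) only NOT power is left, so power = False.
Set light = False.
  then (light OR NOT open OR rain) forces open = False.
All clauses satisfied.

light=F, heat=F, cache=F, open=F, fog=T, power=F, ready=T, rain=F, armed=T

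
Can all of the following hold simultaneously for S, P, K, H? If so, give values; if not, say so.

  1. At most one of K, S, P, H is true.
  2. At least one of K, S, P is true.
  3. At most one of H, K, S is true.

S = True, P = False, K = False, H = False

  (1) {K, S, P, H}: 1 true — at most one ✓
  (2) {K, S, P}: 1 true — at least one ✓
  (3) {H, K, S}: 1 true — at most one ✓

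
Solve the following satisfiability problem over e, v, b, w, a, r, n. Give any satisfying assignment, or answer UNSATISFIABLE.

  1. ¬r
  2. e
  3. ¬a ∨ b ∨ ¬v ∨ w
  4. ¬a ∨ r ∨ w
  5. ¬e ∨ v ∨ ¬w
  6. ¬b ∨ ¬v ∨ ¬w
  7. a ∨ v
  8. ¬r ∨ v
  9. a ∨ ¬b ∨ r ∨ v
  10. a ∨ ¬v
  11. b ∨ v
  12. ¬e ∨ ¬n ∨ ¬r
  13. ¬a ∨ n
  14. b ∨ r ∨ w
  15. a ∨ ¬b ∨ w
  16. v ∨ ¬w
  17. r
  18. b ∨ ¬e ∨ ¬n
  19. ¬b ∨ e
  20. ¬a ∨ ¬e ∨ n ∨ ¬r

Case r = True:
  Clause (¬r) is falsified — contradiction.
Case r = False:
  Clause (r) is falsified — contradiction.
Both cases fail, so the formula is unsatisfiable.

Unsatisfiable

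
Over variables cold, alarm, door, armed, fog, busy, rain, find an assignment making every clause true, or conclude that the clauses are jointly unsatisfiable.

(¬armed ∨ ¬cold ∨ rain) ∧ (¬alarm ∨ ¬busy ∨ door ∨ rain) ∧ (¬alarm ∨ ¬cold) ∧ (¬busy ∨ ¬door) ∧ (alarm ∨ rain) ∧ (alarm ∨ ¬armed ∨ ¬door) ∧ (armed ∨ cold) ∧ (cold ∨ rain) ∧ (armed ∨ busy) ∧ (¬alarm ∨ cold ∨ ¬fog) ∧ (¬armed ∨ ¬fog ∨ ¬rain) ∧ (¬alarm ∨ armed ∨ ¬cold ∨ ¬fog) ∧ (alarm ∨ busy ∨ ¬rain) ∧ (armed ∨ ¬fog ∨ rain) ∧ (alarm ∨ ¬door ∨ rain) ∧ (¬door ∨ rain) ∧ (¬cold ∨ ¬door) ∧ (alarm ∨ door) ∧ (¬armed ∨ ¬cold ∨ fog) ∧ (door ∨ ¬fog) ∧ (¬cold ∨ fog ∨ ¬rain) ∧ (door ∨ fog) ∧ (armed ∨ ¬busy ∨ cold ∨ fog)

Try cold = True:
  (¬alarm ∨ ¬cold) forces alarm = False.
  (alarm ∨ rain) forces rain = True.
  (alarm ∨ busy ∨ ¬rain) forces busy = True.
  (¬busy ∨ ¬door) forces door = False.
  clause (alarm ∨ door) is falsified — backtrack.
So cold = False.
  then (armed ∨ cold) forces armed = True.
  then (cold ∨ rain) forces rain = True.
  then (¬armed ∨ ¬fog ∨ ¬rain) forces fog = False.
  then (door ∨ fog) forces door = True.
  then (¬busy ∨ ¬door) forces busy = False.
  then (alarm ∨ ¬armed ∨ ¬door) forces alarm = True.
All clauses satisfied.

cold=F, alarm=T, door=T, armed=T, fog=F, busy=F, rain=T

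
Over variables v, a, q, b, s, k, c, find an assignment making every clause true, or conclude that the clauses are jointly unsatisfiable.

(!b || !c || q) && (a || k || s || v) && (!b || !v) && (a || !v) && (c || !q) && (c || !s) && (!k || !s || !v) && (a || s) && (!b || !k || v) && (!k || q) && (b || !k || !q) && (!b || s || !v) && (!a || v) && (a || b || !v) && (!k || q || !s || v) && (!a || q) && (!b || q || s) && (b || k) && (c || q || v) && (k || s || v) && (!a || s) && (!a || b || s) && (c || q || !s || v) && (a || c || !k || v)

Set v = False.
  then (!a || v) forces a = False.
  then (a || s) forces s = True.
  then (c || !s) forces c = True.
Try q = False:
  (!b || !c || q) forces b = False.
  (!k || q) forces k = False.
  clause (b || k) is falsified — backtrack.
So q = True.
Set b = True.
  then (!b || !k || v) forces k = False.
All clauses satisfied.

v = False, a = False, q = True, b = True, s = True, k = False, c = True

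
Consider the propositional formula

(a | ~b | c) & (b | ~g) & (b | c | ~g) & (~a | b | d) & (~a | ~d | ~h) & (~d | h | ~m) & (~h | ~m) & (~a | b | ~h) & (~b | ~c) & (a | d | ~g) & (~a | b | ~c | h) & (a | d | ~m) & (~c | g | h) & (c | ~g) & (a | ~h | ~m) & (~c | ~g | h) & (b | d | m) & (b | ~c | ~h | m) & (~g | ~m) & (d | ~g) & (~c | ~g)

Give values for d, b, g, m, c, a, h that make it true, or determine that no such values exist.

d = True, b = False, g = False, m = False, c = False, a = True, h = False

Set d = True.
Set b = False.
  then (b | ~g) forces g = False.
Try m = True:
  (~d | h | ~m) forces h = True.
  clause (~h | ~m) is falsified — backtrack.
So m = False.
Set c = False.
Set a = True.
  then (~a | ~d | ~h) forces h = False.
All clauses satisfied.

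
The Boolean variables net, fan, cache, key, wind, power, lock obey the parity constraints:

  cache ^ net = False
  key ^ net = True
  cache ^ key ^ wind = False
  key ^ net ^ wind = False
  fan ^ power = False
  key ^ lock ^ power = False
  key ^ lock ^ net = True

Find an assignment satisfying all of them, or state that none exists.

net = True, fan = False, cache = True, key = False, wind = True, power = False, lock = False

cache ^ net = T ^ T = False ✓
key ^ net = F ^ T = True ✓
cache ^ key ^ wind = T ^ F ^ T = False ✓
key ^ net ^ wind = F ^ T ^ T = False ✓
fan ^ power = F ^ F = False ✓
key ^ lock ^ power = F ^ F ^ F = False ✓
key ^ lock ^ net = F ^ F ^ T = True ✓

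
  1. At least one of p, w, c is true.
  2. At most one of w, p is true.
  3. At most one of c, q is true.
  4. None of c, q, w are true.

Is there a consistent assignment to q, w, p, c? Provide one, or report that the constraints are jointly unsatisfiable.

q = False, w = False, p = True, c = False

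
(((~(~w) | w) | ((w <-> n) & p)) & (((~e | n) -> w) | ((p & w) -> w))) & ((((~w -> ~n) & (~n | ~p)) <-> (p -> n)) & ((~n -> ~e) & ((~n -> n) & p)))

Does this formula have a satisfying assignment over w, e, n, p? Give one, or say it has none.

Case n = True: the formula simplifies to (((~(~w) | w) | (w & p)) & (w | ((p & w) -> w))) & ((w & ~p) & p).
  p = True: the conjunct ~p is False.
  p = False: the conjunct p is False.
Case n = False: the conjunct ~n -> n becomes ~False -> False = False.
Both cases fail — unsatisfiable.

Unsatisfiable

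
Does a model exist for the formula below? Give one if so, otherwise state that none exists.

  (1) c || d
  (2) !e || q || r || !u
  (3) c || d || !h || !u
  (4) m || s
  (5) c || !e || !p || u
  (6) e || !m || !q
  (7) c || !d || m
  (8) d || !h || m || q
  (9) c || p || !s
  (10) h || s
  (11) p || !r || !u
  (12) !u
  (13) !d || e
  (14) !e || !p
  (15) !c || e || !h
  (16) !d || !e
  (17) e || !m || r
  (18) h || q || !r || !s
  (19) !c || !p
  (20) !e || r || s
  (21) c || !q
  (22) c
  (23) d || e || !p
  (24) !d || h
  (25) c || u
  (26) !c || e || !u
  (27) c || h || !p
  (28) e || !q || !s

e=T, q=F, m=T, h=T, d=F, s=T, c=T, p=F, r=F, u=F

Unit clause (!u) forces u = False.
Unit clause (c) forces c = True.
In (!c || !p) only !p is left, so p = False.
Set e = True.
  then (!d || !e) forces d = False.
Set q = False.
Set m = True.
Set h = True.
Set s = True.
Set r = False.
All clauses satisfied.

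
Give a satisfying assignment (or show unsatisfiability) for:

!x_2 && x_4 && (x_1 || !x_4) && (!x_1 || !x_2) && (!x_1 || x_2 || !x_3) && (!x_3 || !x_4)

x_1 = True, x_2 = False, x_3 = False, x_4 = True

Unit clause (!x_2) forces x_2 = False.
Unit clause (x_4) forces x_4 = True.
In (x_1 || !x_4) only x_1 is left, so x_1 = True.
In (!x_1 || x_2 || !x_3) only !x_3 is left, so x_3 = False.
All clauses satisfied.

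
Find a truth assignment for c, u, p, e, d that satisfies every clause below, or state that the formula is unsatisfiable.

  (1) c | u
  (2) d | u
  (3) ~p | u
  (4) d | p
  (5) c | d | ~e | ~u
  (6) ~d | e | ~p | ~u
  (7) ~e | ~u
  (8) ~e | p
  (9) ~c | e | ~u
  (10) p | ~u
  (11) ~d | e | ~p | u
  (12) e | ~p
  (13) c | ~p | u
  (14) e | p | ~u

c = True, u = False, p = False, e = False, d = True

Try c = False:
  (c | u) forces u = True.
  (~e | ~u) forces e = False.
  (p | ~u) forces p = True.
  clause (e | ~p) is falsified — backtrack.
So c = True.
Try u = True:
  (~e | ~u) forces e = False.
  clause (~c | e | ~u) is falsified — backtrack.
So u = False.
  then (d | u) forces d = True.
  then (~p | u) forces p = False.
  then (~e | p) forces e = False.
All clauses satisfied.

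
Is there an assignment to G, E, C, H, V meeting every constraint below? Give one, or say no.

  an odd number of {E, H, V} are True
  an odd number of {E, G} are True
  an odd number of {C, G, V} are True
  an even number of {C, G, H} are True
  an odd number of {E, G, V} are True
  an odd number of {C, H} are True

G: True; E: False; C: False; H: True; V: False

{E, H, V}: 1 true → odd ✓
{E, G}: 1 true → odd ✓
{C, G, V}: 1 true → odd ✓
{C, G, H}: 2 true → even ✓
{E, G, V}: 1 true → odd ✓
{C, H}: 1 true → odd ✓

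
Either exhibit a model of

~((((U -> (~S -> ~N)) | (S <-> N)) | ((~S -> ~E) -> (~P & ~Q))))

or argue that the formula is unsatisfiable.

S=F; E=F; U=T; Q=F; N=T; P=T

  ~((((U -> (~S -> ~N)) | (S <-> N)) | ((~S -> ~E) -> (~P & ~Q)))) = True
    ((U -> (~S -> ~N)) | (S <-> N)) | ((~S -> ~E) -> (~P & ~Q)) = False
      (U -> (~S -> ~N)) | (S <-> N) = False
        U -> (~S -> ~N) = False
          ~S -> ~N = False
            ~S = True
            ~N = False
        S <-> N = False
      (~S -> ~E) -> (~P & ~Q) = False
        ~S -> ~E = True
          ~S = True
          ~E = True
        ~P & ~Q = False
          ~P = False
          ~Q = True
The formula evaluates to True.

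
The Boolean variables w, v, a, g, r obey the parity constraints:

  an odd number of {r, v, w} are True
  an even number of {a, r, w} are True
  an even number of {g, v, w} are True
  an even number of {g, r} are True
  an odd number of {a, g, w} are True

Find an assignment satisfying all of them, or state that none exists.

The formula is unsatisfiable.

Adding constraints 1, 3, 4 mod 2: every variable appears an even number of times on the left, so the left side is 0.
But the right sides sum to 1 (mod 2). 0 ≠ 1 — the system is inconsistent.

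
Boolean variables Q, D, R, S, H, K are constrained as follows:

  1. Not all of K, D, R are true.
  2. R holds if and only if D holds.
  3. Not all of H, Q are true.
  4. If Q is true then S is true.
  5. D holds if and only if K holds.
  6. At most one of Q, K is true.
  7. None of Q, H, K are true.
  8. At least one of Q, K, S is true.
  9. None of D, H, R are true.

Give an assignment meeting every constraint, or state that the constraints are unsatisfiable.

Q: False, D: False, R: False, S: True, H: False, K: False

  (1) {K, D, R}: 0/3 true — not all ✓
  (2) R=F, D=F — same ✓
  (3) {H, Q}: 0/2 true — not all ✓
  (4) Q=F ⇒ S: vacuous ✓
  (5) D=F, K=F — same ✓
  (6) {Q, K}: 0 true — at most one ✓
  (7) {Q, H, K}: 0 true — none ✓
  (8) {Q, K, S}: 1 true — at least one ✓
  (9) {D, H, R}: 0 true — none ✓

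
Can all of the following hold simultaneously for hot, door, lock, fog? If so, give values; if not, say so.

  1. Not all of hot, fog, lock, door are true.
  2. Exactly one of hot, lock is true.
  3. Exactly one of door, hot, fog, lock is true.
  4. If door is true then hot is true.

hot = False; door = False; lock = True; fog = False

  (1) {hot, fog, lock, door}: 1/4 true — not all ✓
  (2) {hot, lock}: 1 true — exactly one ✓
  (3) {door, hot, fog, lock}: 1 true — exactly one ✓
  (4) door=F ⇒ hot: vacuous ✓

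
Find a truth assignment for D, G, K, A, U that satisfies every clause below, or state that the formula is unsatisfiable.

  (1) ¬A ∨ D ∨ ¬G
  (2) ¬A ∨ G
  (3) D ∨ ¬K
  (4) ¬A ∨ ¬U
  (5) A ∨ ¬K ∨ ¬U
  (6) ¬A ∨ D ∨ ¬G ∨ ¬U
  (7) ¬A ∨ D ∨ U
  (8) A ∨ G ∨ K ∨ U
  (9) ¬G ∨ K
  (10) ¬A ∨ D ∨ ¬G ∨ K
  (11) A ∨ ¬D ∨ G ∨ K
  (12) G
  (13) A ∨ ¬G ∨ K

Unit clause (G) forces G = True.
In (¬G ∨ K) only K is left, so K = True.
In (D ∨ ¬K) only D is left, so D = True.
Set A = False.
  then (A ∨ ¬K ∨ ¬U) forces U = False.
All clauses satisfied.

D = True; G = True; K = True; A = False; U = False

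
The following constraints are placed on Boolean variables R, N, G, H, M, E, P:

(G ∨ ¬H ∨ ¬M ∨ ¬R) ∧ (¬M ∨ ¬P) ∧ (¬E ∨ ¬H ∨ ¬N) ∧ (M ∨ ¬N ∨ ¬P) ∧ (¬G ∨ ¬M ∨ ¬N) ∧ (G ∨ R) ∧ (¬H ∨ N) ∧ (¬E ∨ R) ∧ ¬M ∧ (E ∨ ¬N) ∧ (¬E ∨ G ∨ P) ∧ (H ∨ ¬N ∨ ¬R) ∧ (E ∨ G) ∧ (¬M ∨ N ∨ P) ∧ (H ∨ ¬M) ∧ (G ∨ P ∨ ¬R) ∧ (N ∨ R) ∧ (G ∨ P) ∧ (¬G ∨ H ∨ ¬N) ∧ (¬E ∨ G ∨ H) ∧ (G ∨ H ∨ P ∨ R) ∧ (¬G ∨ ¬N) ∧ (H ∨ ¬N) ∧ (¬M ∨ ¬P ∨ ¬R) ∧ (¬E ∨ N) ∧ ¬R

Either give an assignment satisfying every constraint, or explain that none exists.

UNSATISFIABLE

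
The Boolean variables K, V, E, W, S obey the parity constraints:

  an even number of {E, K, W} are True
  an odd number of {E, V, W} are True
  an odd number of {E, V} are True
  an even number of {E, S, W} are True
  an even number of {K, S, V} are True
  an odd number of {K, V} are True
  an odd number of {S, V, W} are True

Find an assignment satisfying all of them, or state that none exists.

K = True; V = False; E = True; W = False; S = True

{E, K, W}: 2 true → even ✓
{E, V, W}: 1 true → odd ✓
{E, V}: 1 true → odd ✓
{E, S, W}: 2 true → even ✓
{K, S, V}: 2 true → even ✓
{K, V}: 1 true → odd ✓
{S, V, W}: 1 true → odd ✓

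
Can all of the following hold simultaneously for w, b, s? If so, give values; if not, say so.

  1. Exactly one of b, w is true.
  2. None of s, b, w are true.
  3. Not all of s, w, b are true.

Case w = True:
  Constraint (2) is violated (w=T) — contradiction.
Case w = False:
  (1) with w=F forces b = True.
  Constraint (2) is violated (b=T) — contradiction.
Both cases fail — unsatisfiable.

Unsatisfiable — no assignment works.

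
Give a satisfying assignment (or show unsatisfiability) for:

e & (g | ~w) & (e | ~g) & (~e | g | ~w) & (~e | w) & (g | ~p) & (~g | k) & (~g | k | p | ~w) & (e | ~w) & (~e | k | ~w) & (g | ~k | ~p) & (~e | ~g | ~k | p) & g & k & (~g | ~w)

Case g = True:
  (e) forces e = True.
  (~e | w) forces w = True.
  Clause (~g | ~w) is falsified — contradiction.
Case g = False:
  Clause (g) is falsified — contradiction.
Both cases fail, so the formula is unsatisfiable.

Unsatisfiable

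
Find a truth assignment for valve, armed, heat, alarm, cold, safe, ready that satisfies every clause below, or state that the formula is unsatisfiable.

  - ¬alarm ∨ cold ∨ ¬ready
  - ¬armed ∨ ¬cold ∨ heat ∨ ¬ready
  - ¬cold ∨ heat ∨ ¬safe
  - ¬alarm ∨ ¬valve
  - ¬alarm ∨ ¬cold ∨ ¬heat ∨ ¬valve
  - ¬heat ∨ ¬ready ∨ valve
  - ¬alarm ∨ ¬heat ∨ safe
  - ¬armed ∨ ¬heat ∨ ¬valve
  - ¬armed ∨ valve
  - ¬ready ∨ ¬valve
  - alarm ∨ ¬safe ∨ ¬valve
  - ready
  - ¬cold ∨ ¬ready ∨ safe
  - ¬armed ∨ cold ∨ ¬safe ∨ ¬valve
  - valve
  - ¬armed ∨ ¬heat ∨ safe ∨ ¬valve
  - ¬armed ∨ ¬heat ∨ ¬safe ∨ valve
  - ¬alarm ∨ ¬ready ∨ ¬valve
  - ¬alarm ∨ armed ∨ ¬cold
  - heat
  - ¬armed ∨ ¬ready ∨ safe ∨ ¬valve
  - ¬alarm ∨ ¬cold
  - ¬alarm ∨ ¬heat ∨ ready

The formula is unsatisfiable.

Case ready = True:
  (¬ready ∨ ¬valve) forces valve = False.
  Clause (valve) is falsified — contradiction.
Case ready = False:
  Clause (ready) is falsified — contradiction.
Both cases fail, so the formula is unsatisfiable.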